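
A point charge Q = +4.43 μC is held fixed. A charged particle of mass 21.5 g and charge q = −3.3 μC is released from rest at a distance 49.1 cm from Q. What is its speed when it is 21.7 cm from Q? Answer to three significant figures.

5.61 m/s

Only the electrostatic force acts, so mechanical energy is conserved: ½mv² = U₁ − U₂ = kQq(1/r₁ − 1/r₂).
U₁ − U₂ = (8.99×10⁹ N·m²/C²)(4.43×10⁻⁶ C)(-3.30×10⁻⁶ C)(1/0.491 − 1/0.217) = 0.338 J.
v = √(2·0.338/0.0215) = 5.61 m/s.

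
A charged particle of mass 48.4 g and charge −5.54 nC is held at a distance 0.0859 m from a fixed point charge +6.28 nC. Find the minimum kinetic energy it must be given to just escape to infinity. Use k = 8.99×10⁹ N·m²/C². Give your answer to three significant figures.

To just escape, total mechanical energy must reach zero at infinity: ½mv²_min + U = 0, so ½mv²_min = −U = |kQq|/r.
|U| = |kQq|/r = (8.99×10⁹ N·m²/C²)(6.28×10⁻⁹)(5.54×10⁻⁹)/(0.0859) = 3.64×10⁻⁶ J.

3.64×10⁻⁶ J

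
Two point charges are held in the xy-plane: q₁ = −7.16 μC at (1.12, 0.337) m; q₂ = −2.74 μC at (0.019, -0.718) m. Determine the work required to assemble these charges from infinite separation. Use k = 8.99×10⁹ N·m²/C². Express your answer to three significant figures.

The work to assemble the configuration equals its total potential energy, U = Σ kqᵢqⱼ/rᵢⱼ over all pairs.
Pair separations: r₁₂ = 1.52 m.
U = (0.116) = 0.116 J.

0.116 J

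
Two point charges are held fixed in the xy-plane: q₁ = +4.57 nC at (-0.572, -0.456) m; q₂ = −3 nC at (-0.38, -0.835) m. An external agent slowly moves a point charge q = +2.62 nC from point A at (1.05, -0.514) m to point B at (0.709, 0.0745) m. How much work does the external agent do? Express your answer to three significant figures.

For quasistatic motion the external work equals the change in potential energy: W_ext = qΔV = q(V_B − V_A).
At A: distances to the source charges are 1.62 m, 1.47 m; V_A = Σ kqᵢ/rᵢ = 6.91 V.
At B: distances to the source charges are 1.39 m, 1.42 m; V_B = Σ kqᵢ/rᵢ = 10.6 V.
ΔV = V_B − V_A = 3.71 V.
W_ext = qΔV = (2.62×10⁻⁹ C)(3.71 V) = 9.73×10⁻⁹ J.

9.73×10⁻⁹ J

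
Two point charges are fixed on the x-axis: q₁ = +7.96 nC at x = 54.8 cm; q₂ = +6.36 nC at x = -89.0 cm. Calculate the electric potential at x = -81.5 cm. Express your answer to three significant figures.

Electric potential is a scalar, so the contributions from each charge add algebraically: V = Σ kqᵢ/rᵢ.
Distances from the field point to each charge: r₁ = 1.36 m, r₂ = 0.0750 m.
V = k[(7.96×10⁻⁹)/(1.36) + (6.36×10⁻⁹)/(0.0750)] = 815 V.

815 V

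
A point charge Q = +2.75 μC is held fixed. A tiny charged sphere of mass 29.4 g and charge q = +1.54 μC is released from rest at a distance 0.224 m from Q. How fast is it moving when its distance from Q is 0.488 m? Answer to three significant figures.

2.50 m/s

Only the electrostatic force acts, so mechanical energy is conserved: ½mv² = U₁ − U₂ = kQq(1/r₁ − 1/r₂).
U₁ − U₂ = (8.99×10⁹ N·m²/C²)(2.75×10⁻⁶ C)(1.54×10⁻⁶ C)(1/0.224 − 1/0.488) = 0.0919 J.
v = √(2·0.0919/0.0294) = 2.50 m/s.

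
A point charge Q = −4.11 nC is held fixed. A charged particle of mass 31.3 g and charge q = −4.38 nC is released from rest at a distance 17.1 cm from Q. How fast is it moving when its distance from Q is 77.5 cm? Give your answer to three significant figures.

6.87×10⁻³ m/s

Only the electrostatic force acts, so mechanical energy is conserved: ½mv² = U₁ − U₂ = kQq(1/r₁ − 1/r₂).
U₁ − U₂ = (8.99×10⁹ N·m²/C²)(-4.11×10⁻⁹ C)(-4.38×10⁻⁹ C)(1/0.171 − 1/0.775) = 7.38×10⁻⁷ J.
v = √(2·7.38×10⁻⁷/0.0313) = 6.87×10⁻³ m/s.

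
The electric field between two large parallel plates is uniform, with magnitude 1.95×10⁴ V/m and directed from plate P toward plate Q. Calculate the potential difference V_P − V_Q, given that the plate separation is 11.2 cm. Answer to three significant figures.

In a uniform field, potential decreases in the direction of E: ΔV = −E·d for a displacement d parallel to E.
Going from Q to P is a displacement of 11.2 cm opposite to the field, so V_P − V_Q = +Ed = 2180 V.

2180 V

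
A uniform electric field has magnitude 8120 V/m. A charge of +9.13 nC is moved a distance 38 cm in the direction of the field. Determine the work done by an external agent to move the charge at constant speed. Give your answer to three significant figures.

-2.82×10⁻⁵ J

The potential change for a displacement 38 cm in the direction of the field is ΔV = −Ed = -3090 V.
W_ext = qΔV = -2.82×10⁻⁵ J.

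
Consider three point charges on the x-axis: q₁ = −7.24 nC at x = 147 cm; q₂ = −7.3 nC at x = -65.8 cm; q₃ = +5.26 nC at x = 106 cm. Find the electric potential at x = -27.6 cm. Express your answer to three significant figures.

-174 V

Electric potential is a scalar, so the contributions from each charge add algebraically: V = Σ kqᵢ/rᵢ.
Distances from the field point to each charge: r₁ = 1.75 m, r₂ = 0.382 m, r₃ = 1.34 m.
V = k[(-7.24×10⁻⁹)/(1.75) + (-7.30×10⁻⁹)/(0.382) + (5.26×10⁻⁹)/(1.34)] = -174 V.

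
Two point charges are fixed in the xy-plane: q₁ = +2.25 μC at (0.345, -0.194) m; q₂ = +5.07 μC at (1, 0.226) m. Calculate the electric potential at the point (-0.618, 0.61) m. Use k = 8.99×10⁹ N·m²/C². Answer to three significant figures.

Electric potential is a scalar, so the contributions from each charge add algebraically: V = Σ kqᵢ/rᵢ.
Distances from the field point to each charge: r₁ = 1.25 m, r₂ = 1.66 m.
V = k[(2.25×10⁻⁶)/(1.25) + (5.07×10⁻⁶)/(1.66)] = 4.35×10⁴ V.

4.35×10⁴ V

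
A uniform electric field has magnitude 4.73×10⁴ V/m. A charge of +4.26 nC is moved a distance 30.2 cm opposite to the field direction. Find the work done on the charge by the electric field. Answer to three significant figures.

-6.09×10⁻⁵ J

The potential change for a displacement 30.2 cm opposite to the field direction is ΔV = +Ed = 1.43×10⁴ V.
W_field = −qΔV = -6.09×10⁻⁵ J.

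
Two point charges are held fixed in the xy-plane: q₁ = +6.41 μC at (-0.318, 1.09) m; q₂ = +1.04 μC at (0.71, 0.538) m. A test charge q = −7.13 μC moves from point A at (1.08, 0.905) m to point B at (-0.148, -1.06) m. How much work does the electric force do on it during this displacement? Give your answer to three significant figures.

The work done by the electric force is W_field = −ΔU = −q(V_B − V_A) = q(V_A − V_B).
At A: distances to the source charges are 1.41 m, 0.521 m; V_A = Σ kqᵢ/rᵢ = 5.88×10⁴ V.
At B: distances to the source charges are 2.16 m, 1.81 m; V_B = Σ kqᵢ/rᵢ = 3.19×10⁴ V.
ΔV = V_B − V_A = -2.69×10⁴ V.
W_field = −qΔV = −(-7.13×10⁻⁶ C)(-2.69×10⁴ V) = -0.192 J.

-0.192 J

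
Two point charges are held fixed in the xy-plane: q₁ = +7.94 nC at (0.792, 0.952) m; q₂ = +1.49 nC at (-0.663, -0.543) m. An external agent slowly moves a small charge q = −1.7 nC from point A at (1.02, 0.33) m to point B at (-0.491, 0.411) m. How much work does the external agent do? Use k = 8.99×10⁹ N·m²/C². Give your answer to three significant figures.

For quasistatic motion the external work equals the change in potential energy: W_ext = qΔV = q(V_B − V_A).
At A: distances to the source charges are 0.662 m, 1.90 m; V_A = Σ kqᵢ/rᵢ = 115 V.
At B: distances to the source charges are 1.39 m, 0.969 m; V_B = Σ kqᵢ/rᵢ = 65.1 V.
ΔV = V_B − V_A = -49.7 V.
W_ext = qΔV = (-1.70×10⁻⁹ C)(-49.7 V) = 8.45×10⁻⁸ J.

8.45×10⁻⁸ J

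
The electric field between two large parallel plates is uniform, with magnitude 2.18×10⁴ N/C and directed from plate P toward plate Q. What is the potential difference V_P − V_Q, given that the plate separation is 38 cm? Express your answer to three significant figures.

In a uniform field, potential decreases in the direction of E: ΔV = −E·d for a displacement d parallel to E.
Going from Q to P is a displacement of 38 cm opposite to the field, so V_P − V_Q = +Ed = 8280 V.

8280 V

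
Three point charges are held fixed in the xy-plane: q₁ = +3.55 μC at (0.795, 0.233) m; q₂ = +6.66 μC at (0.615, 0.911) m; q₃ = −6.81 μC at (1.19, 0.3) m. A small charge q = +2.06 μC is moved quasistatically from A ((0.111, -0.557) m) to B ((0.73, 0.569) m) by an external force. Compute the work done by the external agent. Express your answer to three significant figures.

0.246 J

For quasistatic motion the external work equals the change in potential energy: W_ext = qΔV = q(V_B − V_A).
At A: distances to the source charges are 1.04 m, 1.55 m, 1.38 m; V_A = Σ kqᵢ/rᵢ = 2.47×10⁴ V.
At B: distances to the source charges are 0.342 m, 0.361 m, 0.533 m; V_B = Σ kqᵢ/rᵢ = 1.44×10⁵ V.
ΔV = V_B − V_A = 1.20×10⁵ V.
W_ext = qΔV = (2.06×10⁻⁶ C)(1.20×10⁵ V) = 0.246 J.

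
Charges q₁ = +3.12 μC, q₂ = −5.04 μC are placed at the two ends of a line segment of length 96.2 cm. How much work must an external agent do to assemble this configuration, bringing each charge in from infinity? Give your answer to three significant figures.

The work to assemble the configuration equals its total potential energy, U = Σ kqᵢqⱼ/rᵢⱼ over all pairs.
The separation is r = 0.962 m.
U = (-0.147) = -0.147 J.

-0.147 J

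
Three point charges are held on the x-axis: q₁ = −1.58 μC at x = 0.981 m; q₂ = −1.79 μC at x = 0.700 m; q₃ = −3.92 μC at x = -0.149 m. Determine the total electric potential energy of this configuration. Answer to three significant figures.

The assembly work is the sum of pairwise potential energies, U = Σ_{i<j} kqᵢqⱼ/rᵢⱼ.
Pair separations: r₁₂ = 0.281 m, r₁₃ = 1.13 m, r₂₃ = 0.849 m.
U = (0.0905) + (0.0493) + (0.0743) = 0.214 J.

0.214 J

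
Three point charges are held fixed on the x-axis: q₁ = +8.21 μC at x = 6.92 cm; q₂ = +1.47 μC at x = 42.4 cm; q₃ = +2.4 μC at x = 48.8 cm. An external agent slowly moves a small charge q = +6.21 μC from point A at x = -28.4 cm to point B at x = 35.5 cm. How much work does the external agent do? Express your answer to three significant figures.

2.21 J

For quasistatic motion the external work equals the change in potential energy: W_ext = qΔV = q(V_B − V_A).
At A: distances to the source charges are 0.353 m, 0.708 m, 0.772 m; V_A = Σ kqᵢ/rᵢ = 2.56×10⁵ V.
At B: distances to the source charges are 0.286 m, 0.0690 m, 0.133 m; V_B = Σ kqᵢ/rᵢ = 6.12×10⁵ V.
ΔV = V_B − V_A = 3.56×10⁵ V.
W_ext = qΔV = (6.21×10⁻⁶ C)(3.56×10⁵ V) = 2.21 J.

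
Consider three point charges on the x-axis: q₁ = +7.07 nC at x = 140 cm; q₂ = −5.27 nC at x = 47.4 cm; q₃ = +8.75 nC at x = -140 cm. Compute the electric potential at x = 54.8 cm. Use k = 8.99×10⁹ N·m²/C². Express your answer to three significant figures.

-525 V

The total potential is the scalar sum of each charge's contribution, V = Σ kqᵢ/rᵢ.
Distances from the field point to each charge: r₁ = 0.852 m, r₂ = 0.0740 m, r₃ = 1.95 m.
V = k[(7.07×10⁻⁹)/(0.852) + (-5.27×10⁻⁹)/(0.0740) + (8.75×10⁻⁹)/(1.95)] = -525 V.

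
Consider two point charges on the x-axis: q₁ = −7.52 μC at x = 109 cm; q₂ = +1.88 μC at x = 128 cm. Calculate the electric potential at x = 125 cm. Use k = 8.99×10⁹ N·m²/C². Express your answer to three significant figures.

1.41×10⁵ V

Electric potential is a scalar, so the contributions from each charge add algebraically: V = Σ kqᵢ/rᵢ.
Distances from the field point to each charge: r₁ = 0.160 m, r₂ = 0.0300 m.
V = k[(-7.52×10⁻⁶)/(0.160) + (1.88×10⁻⁶)/(0.0300)] = 1.41×10⁵ V.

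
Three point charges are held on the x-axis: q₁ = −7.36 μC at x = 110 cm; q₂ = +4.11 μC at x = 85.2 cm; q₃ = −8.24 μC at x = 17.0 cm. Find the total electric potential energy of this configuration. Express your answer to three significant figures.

The assembly work is the sum of pairwise potential energies, U = Σ_{i<j} kqᵢqⱼ/rᵢⱼ.
Pair separations: r₁₂ = 0.248 m, r₁₃ = 0.930 m, r₂₃ = 0.682 m.
U = (-1.10) + (0.586) + (-0.446) = -0.957 J.

-0.957 J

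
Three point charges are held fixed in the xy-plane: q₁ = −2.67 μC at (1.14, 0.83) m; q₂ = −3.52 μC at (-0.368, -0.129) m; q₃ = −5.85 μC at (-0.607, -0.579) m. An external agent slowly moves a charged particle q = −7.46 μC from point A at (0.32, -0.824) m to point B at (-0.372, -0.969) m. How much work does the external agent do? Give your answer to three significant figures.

For quasistatic motion the external work equals the change in potential energy: W_ext = qΔV = q(V_B − V_A).
At A: distances to the source charges are 1.85 m, 0.978 m, 0.959 m; V_A = Σ kqᵢ/rᵢ = -1.00×10⁵ V.
At B: distances to the source charges are 2.35 m, 0.840 m, 0.455 m; V_B = Σ kqᵢ/rᵢ = -1.63×10⁵ V.
ΔV = V_B − V_A = -6.32×10⁴ V.
W_ext = qΔV = (-7.46×10⁻⁶ C)(-6.32×10⁴ V) = 0.471 J.

0.471 J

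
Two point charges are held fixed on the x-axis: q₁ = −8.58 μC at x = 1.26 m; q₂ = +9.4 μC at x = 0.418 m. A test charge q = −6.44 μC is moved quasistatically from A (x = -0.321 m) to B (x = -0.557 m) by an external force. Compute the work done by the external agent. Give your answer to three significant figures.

For quasistatic motion the external work equals the change in potential energy: W_ext = qΔV = q(V_B − V_A).
At A: distances to the source charges are 1.58 m, 0.739 m; V_A = Σ kqᵢ/rᵢ = 6.56×10⁴ V.
At B: distances to the source charges are 1.82 m, 0.975 m; V_B = Σ kqᵢ/rᵢ = 4.42×10⁴ V.
ΔV = V_B − V_A = -2.13×10⁴ V.
W_ext = qΔV = (-6.44×10⁻⁶ C)(-2.13×10⁴ V) = 0.137 J.

0.137 J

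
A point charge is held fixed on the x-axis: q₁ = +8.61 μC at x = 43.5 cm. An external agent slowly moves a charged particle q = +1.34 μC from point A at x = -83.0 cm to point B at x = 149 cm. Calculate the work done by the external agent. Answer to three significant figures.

For quasistatic motion the external work equals the change in potential energy: W_ext = qΔV = q(V_B − V_A).
At A: distance to the source charge is 1.26 m; V_A = kq₁/r = 6.12×10⁴ V.
At B: distance to the source charge is 1.05 m; V_B = kq₁/r = 7.34×10⁴ V.
ΔV = V_B − V_A = 1.22×10⁴ V.
W_ext = qΔV = (1.34×10⁻⁶ C)(1.22×10⁴ V) = 0.0163 J.

0.0163 J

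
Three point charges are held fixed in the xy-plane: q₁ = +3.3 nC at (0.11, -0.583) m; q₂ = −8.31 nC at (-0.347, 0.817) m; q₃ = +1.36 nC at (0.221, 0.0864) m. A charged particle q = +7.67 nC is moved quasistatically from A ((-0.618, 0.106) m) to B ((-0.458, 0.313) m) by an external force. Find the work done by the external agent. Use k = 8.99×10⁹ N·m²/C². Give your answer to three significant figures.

For quasistatic motion the external work equals the change in potential energy: W_ext = qΔV = q(V_B − V_A).
At A: distances to the source charges are 1.00 m, 0.761 m, 0.839 m; V_A = Σ kqᵢ/rᵢ = -54.0 V.
At B: distances to the source charges are 1.06 m, 0.516 m, 0.716 m; V_B = Σ kqᵢ/rᵢ = -99.7 V.
ΔV = V_B − V_A = -45.7 V.
W_ext = qΔV = (7.67×10⁻⁹ C)(-45.7 V) = -3.50×10⁻⁷ J.

-3.50×10⁻⁷ J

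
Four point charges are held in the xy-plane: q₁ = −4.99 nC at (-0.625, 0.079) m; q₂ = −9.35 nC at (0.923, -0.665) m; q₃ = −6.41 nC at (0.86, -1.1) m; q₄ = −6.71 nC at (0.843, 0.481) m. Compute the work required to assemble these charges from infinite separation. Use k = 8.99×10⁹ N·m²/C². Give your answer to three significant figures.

The assembly work is the sum of pairwise potential energies, U = Σ_{i<j} kqᵢqⱼ/rᵢⱼ.
Pair separations: r₁₂ = 1.72 m, r₁₃ = 1.90 m, r₁₄ = 1.52 m, r₂₃ = 0.440 m, r₂₄ = 1.15 m, r₃₄ = 1.58 m.
Summing all 6 pair terms gives U = 2.55×10⁻⁶ J.

2.55×10⁻⁶ J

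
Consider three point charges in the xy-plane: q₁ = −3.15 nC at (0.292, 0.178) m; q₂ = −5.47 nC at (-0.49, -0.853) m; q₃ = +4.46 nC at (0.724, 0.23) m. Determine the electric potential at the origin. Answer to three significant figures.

Electric potential is a scalar, so the contributions from each charge add algebraically: V = Σ kqᵢ/rᵢ.
Distances from the field point to each charge: r₁ = 0.342 m, r₂ = 0.984 m, r₃ = 0.760 m.
V = k[(-3.15×10⁻⁹)/(0.342) + (-5.47×10⁻⁹)/(0.984) + (4.46×10⁻⁹)/(0.760)] = -80.0 V.

-80.0 V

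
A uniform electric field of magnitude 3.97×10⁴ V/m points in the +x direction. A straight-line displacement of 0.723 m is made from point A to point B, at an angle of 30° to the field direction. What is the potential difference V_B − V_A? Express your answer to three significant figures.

-2.49×10⁴ V

Only the component of displacement along E changes the potential: ΔV = −E·d·cosθ.
ΔV = −(3.97×10⁴ V/m)(0.723 m)cos30° = -2.49×10⁴ V.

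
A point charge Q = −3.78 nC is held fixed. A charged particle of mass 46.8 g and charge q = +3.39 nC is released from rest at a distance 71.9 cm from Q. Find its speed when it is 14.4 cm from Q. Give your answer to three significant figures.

5.23×10⁻³ m/s

Only the electrostatic force acts, so mechanical energy is conserved: ½mv² = U₁ − U₂ = kQq(1/r₁ − 1/r₂).
U₁ − U₂ = (8.99×10⁹ N·m²/C²)(-3.78×10⁻⁹ C)(3.39×10⁻⁹ C)(1/0.719 − 1/0.144) = 6.40×10⁻⁷ J.
v = √(2·6.40×10⁻⁷/0.0468) = 5.23×10⁻³ m/s.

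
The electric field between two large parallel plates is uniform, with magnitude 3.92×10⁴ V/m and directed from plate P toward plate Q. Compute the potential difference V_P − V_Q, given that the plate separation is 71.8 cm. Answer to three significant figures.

In a uniform field, potential decreases in the direction of E: ΔV = −E·d for a displacement d parallel to E.
Going from Q to P is a displacement of 71.8 cm opposite to the field, so V_P − V_Q = +Ed = 2.81×10⁴ V.

2.81×10⁴ V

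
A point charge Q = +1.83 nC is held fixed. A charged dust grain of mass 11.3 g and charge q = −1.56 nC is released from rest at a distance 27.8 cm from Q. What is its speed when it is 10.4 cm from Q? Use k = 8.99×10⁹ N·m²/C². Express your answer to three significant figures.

Only the electrostatic force acts, so mechanical energy is conserved: ½mv² = U₁ − U₂ = kQq(1/r₁ − 1/r₂).
U₁ − U₂ = (8.99×10⁹ N·m²/C²)(1.83×10⁻⁹ C)(-1.56×10⁻⁹ C)(1/0.278 − 1/0.104) = 1.54×10⁻⁷ J.
v = √(2·1.54×10⁻⁷/0.0113) = 5.23×10⁻³ m/s.

5.23×10⁻³ m/s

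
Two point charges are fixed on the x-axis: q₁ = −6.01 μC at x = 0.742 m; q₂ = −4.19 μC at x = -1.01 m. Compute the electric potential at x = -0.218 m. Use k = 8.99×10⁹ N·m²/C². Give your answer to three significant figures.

-1.04×10⁵ V

Electric potential is a scalar, so the contributions from each charge add algebraically: V = Σ kqᵢ/rᵢ.
Distances from the field point to each charge: r₁ = 0.960 m, r₂ = 0.792 m.
V = k[(-6.01×10⁻⁶)/(0.960) + (-4.19×10⁻⁶)/(0.792)] = -1.04×10⁵ V.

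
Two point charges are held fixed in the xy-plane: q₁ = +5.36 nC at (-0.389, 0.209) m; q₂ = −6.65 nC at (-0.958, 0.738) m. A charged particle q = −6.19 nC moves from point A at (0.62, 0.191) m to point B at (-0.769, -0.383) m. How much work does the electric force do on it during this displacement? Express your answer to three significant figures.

The work done by the electric force is W_field = −ΔU = −q(V_B − V_A) = q(V_A − V_B).
At A: distances to the source charges are 1.01 m, 1.67 m; V_A = Σ kqᵢ/rᵢ = 12.0 V.
At B: distances to the source charges are 0.703 m, 1.14 m; V_B = Σ kqᵢ/rᵢ = 15.9 V.
ΔV = V_B − V_A = 3.96 V.
W_field = −qΔV = −(-6.19×10⁻⁹ C)(3.96 V) = 2.45×10⁻⁸ J.

2.45×10⁻⁸ J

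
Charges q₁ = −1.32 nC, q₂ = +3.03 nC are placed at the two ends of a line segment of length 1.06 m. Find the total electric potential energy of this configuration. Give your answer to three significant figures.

The assembly work is the sum of pairwise potential energies, U = Σ_{i<j} kqᵢqⱼ/rᵢⱼ.
The separation is r = 1.06 m.
U = (-3.39×10⁻⁸) = -3.39×10⁻⁸ J.

-3.39×10⁻⁸ J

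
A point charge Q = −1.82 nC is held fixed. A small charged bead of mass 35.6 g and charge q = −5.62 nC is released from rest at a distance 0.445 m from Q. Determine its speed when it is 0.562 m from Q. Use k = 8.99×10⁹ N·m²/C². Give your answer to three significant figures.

Only the electrostatic force acts, so mechanical energy is conserved: ½mv² = U₁ − U₂ = kQq(1/r₁ − 1/r₂).
U₁ − U₂ = (8.99×10⁹ N·m²/C²)(-1.82×10⁻⁹ C)(-5.62×10⁻⁹ C)(1/0.445 − 1/0.562) = 4.30×10⁻⁸ J.
v = √(2·4.30×10⁻⁸/0.0356) = 1.55×10⁻³ m/s.

1.55×10⁻³ m/s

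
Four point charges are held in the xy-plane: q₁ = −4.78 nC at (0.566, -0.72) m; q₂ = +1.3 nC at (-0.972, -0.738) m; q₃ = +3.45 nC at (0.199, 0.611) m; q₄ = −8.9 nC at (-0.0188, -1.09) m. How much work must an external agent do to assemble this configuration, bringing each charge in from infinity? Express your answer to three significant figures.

1.68×10⁻⁷ J

The assembly work is the sum of pairwise potential energies, U = Σ_{i<j} kqᵢqⱼ/rᵢⱼ.
Pair separations: r₁₂ = 1.54 m, r₁₃ = 1.38 m, r₁₄ = 0.692 m, r₂₃ = 1.79 m, r₂₄ = 1.02 m, r₃₄ = 1.71 m.
Summing all 6 pair terms gives U = 1.68×10⁻⁷ J.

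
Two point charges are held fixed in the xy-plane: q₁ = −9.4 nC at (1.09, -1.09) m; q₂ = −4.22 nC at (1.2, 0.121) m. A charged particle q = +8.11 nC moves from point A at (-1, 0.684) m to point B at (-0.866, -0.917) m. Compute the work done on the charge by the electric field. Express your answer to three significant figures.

The work done by the electric force is W_field = −ΔU = −q(V_B − V_A) = q(V_A − V_B).
At A: distances to the source charges are 2.74 m, 2.27 m; V_A = Σ kqᵢ/rᵢ = -47.5 V.
At B: distances to the source charges are 1.96 m, 2.31 m; V_B = Σ kqᵢ/rᵢ = -59.4 V.
ΔV = V_B − V_A = -11.9 V.
W_field = −qΔV = −(8.11×10⁻⁹ C)(-11.9 V) = 9.66×10⁻⁸ J.

9.66×10⁻⁸ J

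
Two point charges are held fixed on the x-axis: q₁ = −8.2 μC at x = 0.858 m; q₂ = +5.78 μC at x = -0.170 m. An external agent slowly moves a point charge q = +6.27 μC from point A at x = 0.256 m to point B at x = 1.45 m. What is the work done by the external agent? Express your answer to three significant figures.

For quasistatic motion the external work equals the change in potential energy: W_ext = qΔV = q(V_B − V_A).
At A: distances to the source charges are 0.602 m, 0.426 m; V_A = Σ kqᵢ/rᵢ = -478 V.
At B: distances to the source charges are 0.592 m, 1.62 m; V_B = Σ kqᵢ/rᵢ = -9.24×10⁴ V.
ΔV = V_B − V_A = -9.20×10⁴ V.
W_ext = qΔV = (6.27×10⁻⁶ C)(-9.20×10⁴ V) = -0.577 J.

-0.577 J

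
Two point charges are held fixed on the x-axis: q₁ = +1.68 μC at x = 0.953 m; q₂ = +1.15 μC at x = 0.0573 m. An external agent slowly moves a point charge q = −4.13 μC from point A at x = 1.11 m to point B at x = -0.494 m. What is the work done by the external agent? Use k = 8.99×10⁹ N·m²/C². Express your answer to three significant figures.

0.317 J

For quasistatic motion the external work equals the change in potential energy: W_ext = qΔV = q(V_B − V_A).
At A: distances to the source charges are 0.157 m, 1.05 m; V_A = Σ kqᵢ/rᵢ = 1.06×10⁵ V.
At B: distances to the source charges are 1.45 m, 0.551 m; V_B = Σ kqᵢ/rᵢ = 2.92×10⁴ V.
ΔV = V_B − V_A = -7.68×10⁴ V.
W_ext = qΔV = (-4.13×10⁻⁶ C)(-7.68×10⁴ V) = 0.317 J.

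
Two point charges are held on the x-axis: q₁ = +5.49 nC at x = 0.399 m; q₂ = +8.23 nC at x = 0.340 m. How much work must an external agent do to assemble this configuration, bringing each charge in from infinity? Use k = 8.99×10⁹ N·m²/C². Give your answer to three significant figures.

The work to assemble the configuration equals its total potential energy, U = Σ kqᵢqⱼ/rᵢⱼ over all pairs.
Pair separations: r₁₂ = 0.0590 m.
U = (6.88×10⁻⁶) = 6.88×10⁻⁶ J.

6.88×10⁻⁶ J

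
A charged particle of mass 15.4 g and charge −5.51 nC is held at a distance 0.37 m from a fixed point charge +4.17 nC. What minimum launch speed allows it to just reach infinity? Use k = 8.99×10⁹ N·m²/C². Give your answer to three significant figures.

To just escape, total mechanical energy must reach zero at infinity: ½mv²_min + U = 0, so ½mv²_min = −U = |kQq|/r.
|U| = |kQq|/r = (8.99×10⁹ N·m²/C²)(4.17×10⁻⁹)(5.51×10⁻⁹)/(0.370) = 5.58×10⁻⁷ J.
v_min = √(2|U|/m) = √(2·5.58×10⁻⁷/0.0154) = 8.51×10⁻³ m/s.

8.51×10⁻³ m/s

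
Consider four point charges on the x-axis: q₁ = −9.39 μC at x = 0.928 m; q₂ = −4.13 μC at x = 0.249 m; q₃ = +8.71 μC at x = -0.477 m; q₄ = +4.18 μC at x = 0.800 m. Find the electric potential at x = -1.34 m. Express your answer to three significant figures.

The total potential is the scalar sum of each charge's contribution, V = Σ kqᵢ/rᵢ.
Distances from the field point to each charge: r₁ = 2.27 m, r₂ = 1.59 m, r₃ = 0.863 m, r₄ = 2.14 m.
V = k[(-9.39×10⁻⁶)/(2.27) + (-4.13×10⁻⁶)/(1.59) + (8.71×10⁻⁶)/(0.863) + (4.18×10⁻⁶)/(2.14)] = 4.77×10⁴ V.

4.77×10⁴ V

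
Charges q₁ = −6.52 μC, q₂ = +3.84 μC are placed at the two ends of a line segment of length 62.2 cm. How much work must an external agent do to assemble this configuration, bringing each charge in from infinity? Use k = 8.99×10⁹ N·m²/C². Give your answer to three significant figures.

The work to assemble the configuration equals its total potential energy, U = Σ kqᵢqⱼ/rᵢⱼ over all pairs.
The separation is r = 0.622 m.
U = (-0.362) = -0.362 J.

-0.362 J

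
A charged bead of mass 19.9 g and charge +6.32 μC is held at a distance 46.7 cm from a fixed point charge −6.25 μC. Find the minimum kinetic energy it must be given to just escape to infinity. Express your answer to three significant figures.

0.760 J

To just escape, total mechanical energy must reach zero at infinity: ½mv²_min + U = 0, so ½mv²_min = −U = |kQq|/r.
|U| = |kQq|/r = (8.99×10⁹ N·m²/C²)(6.25×10⁻⁶)(6.32×10⁻⁶)/(0.467) = 0.760 J.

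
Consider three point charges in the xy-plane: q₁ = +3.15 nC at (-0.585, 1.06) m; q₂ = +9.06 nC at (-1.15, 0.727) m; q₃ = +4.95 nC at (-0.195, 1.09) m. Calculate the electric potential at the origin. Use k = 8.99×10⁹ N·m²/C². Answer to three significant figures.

The total potential is the scalar sum of each charge's contribution, V = Σ kqᵢ/rᵢ.
Distances from the field point to each charge: r₁ = 1.21 m, r₂ = 1.36 m, r₃ = 1.11 m.
V = k[(3.15×10⁻⁹)/(1.21) + (9.06×10⁻⁹)/(1.36) + (4.95×10⁻⁹)/(1.11)] = 123 V.

123 V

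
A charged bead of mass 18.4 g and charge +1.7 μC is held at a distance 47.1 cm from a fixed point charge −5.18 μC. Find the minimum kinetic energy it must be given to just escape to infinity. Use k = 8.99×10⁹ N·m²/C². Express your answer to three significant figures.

0.168 J

To just escape, total mechanical energy must reach zero at infinity: ½mv²_min + U = 0, so ½mv²_min = −U = |kQq|/r.
|U| = |kQq|/r = (8.99×10⁹ N·m²/C²)(5.18×10⁻⁶)(1.70×10⁻⁶)/(0.471) = 0.168 J.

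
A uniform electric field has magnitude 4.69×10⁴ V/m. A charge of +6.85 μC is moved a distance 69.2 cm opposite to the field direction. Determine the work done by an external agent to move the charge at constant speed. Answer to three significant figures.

0.222 J

The potential change for a displacement 69.2 cm opposite to the field direction is ΔV = +Ed = 3.25×10⁴ V.
W_ext = qΔV = 0.222 J.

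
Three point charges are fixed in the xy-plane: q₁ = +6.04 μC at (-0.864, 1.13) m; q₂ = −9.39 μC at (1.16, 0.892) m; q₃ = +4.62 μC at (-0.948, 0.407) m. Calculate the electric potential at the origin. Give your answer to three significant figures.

2.07×10⁴ V

The total potential is the scalar sum of each charge's contribution, V = Σ kqᵢ/rᵢ.
Distances from the field point to each charge: r₁ = 1.42 m, r₂ = 1.46 m, r₃ = 1.03 m.
V = k[(6.04×10⁻⁶)/(1.42) + (-9.39×10⁻⁶)/(1.46) + (4.62×10⁻⁶)/(1.03)] = 2.07×10⁴ V.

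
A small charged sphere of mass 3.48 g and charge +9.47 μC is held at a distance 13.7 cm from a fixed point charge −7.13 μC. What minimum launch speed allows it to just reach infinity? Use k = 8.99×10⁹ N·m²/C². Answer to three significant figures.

To just escape, total mechanical energy must reach zero at infinity: ½mv²_min + U = 0, so ½mv²_min = −U = |kQq|/r.
|U| = |kQq|/r = (8.99×10⁹ N·m²/C²)(7.13×10⁻⁶)(9.47×10⁻⁶)/(0.137) = 4.43 J.
v_min = √(2|U|/m) = √(2·4.43/3.48×10⁻³) = 50.5 m/s.

50.5 m/s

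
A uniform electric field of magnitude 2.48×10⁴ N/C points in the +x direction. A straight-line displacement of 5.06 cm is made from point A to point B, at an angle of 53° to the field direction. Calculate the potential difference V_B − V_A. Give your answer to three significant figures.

-755 V

Only the component of displacement along E changes the potential: ΔV = −E·d·cosθ.
ΔV = −(2.48×10⁴ V/m)(0.0506 m)cos53° = -755 V.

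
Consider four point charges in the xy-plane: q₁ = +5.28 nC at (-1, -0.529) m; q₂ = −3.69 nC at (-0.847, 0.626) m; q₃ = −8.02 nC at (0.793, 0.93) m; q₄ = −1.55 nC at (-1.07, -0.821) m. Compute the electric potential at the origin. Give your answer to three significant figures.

The total potential is the scalar sum of each charge's contribution, V = Σ kqᵢ/rᵢ.
Distances from the field point to each charge: r₁ = 1.13 m, r₂ = 1.05 m, r₃ = 1.22 m, r₄ = 1.35 m.
V = k[(5.28×10⁻⁹)/(1.13) + (-3.69×10⁻⁹)/(1.05) + (-8.02×10⁻⁹)/(1.22) + (-1.55×10⁻⁹)/(1.35)] = -58.9 V.

-58.9 V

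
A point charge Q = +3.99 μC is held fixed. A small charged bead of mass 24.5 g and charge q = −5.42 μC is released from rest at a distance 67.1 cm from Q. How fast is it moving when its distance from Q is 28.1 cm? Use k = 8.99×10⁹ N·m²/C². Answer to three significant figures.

5.73 m/s

Only the electrostatic force acts, so mechanical energy is conserved: ½mv² = U₁ − U₂ = kQq(1/r₁ − 1/r₂).
U₁ − U₂ = (8.99×10⁹ N·m²/C²)(3.99×10⁻⁶ C)(-5.42×10⁻⁶ C)(1/0.671 − 1/0.281) = 0.402 J.
v = √(2·0.402/0.0245) = 5.73 m/s.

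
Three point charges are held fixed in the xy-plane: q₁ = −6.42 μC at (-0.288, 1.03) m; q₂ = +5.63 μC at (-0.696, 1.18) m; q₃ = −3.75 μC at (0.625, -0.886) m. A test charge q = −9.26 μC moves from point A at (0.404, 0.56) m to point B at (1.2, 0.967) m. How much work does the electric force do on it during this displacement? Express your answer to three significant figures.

The work done by the electric force is W_field = −ΔU = −q(V_B − V_A) = q(V_A − V_B).
At A: distances to the source charges are 0.837 m, 1.26 m, 1.46 m; V_A = Σ kqᵢ/rᵢ = -5.20×10⁴ V.
At B: distances to the source charges are 1.49 m, 1.91 m, 1.94 m; V_B = Σ kqᵢ/rᵢ = -2.96×10⁴ V.
ΔV = V_B − V_A = 2.24×10⁴ V.
W_field = −qΔV = −(-9.26×10⁻⁶ C)(2.24×10⁴ V) = 0.207 J.

0.207 J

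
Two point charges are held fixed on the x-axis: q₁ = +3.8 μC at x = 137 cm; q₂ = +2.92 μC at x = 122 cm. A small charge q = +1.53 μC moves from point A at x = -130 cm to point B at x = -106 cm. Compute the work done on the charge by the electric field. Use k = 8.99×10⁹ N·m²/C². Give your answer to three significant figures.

The work done by the electric force is W_field = −ΔU = −q(V_B − V_A) = q(V_A − V_B).
At A: distances to the source charges are 2.67 m, 2.52 m; V_A = Σ kqᵢ/rᵢ = 2.32×10⁴ V.
At B: distances to the source charges are 2.43 m, 2.28 m; V_B = Σ kqᵢ/rᵢ = 2.56×10⁴ V.
ΔV = V_B − V_A = 2360 V.
W_field = −qΔV = −(1.53×10⁻⁶ C)(2360 V) = -3.61×10⁻³ J.

-3.61×10⁻³ J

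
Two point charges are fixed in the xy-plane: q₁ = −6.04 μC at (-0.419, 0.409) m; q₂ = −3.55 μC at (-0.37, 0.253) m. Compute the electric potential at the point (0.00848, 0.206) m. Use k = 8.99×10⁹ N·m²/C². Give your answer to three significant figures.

-1.98×10⁵ V

The total potential is the scalar sum of each charge's contribution, V = Σ kqᵢ/rᵢ.
Distances from the field point to each charge: r₁ = 0.473 m, r₂ = 0.381 m.
V = k[(-6.04×10⁻⁶)/(0.473) + (-3.55×10⁻⁶)/(0.381)] = -1.98×10⁵ V.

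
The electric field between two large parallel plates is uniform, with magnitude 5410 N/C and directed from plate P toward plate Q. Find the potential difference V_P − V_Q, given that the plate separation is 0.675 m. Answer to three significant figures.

3650 V

In a uniform field, potential decreases in the direction of E: ΔV = −E·d for a displacement d parallel to E.
Going from Q to P is a displacement of 0.675 m opposite to the field, so V_P − V_Q = +Ed = 3650 V.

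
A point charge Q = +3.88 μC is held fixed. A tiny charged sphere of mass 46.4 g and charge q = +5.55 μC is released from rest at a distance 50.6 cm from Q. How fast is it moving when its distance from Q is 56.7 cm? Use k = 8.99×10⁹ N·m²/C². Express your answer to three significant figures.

Only the electrostatic force acts, so mechanical energy is conserved: ½mv² = U₁ − U₂ = kQq(1/r₁ − 1/r₂).
U₁ − U₂ = (8.99×10⁹ N·m²/C²)(3.88×10⁻⁶ C)(5.55×10⁻⁶ C)(1/0.506 − 1/0.567) = 0.0412 J.
v = √(2·0.0412/0.0464) = 1.33 m/s.

1.33 m/s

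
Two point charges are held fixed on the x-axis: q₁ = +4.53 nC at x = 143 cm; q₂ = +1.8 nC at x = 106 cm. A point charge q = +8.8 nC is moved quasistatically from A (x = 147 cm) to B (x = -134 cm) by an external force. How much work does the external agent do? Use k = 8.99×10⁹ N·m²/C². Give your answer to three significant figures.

-9.12×10⁻⁶ J

For quasistatic motion the external work equals the change in potential energy: W_ext = qΔV = q(V_B − V_A).
At A: distances to the source charges are 0.0400 m, 0.410 m; V_A = Σ kqᵢ/rᵢ = 1060 V.
At B: distances to the source charges are 2.77 m, 2.40 m; V_B = Σ kqᵢ/rᵢ = 21.4 V.
ΔV = V_B − V_A = -1040 V.
W_ext = qΔV = (8.80×10⁻⁹ C)(-1040 V) = -9.12×10⁻⁶ J.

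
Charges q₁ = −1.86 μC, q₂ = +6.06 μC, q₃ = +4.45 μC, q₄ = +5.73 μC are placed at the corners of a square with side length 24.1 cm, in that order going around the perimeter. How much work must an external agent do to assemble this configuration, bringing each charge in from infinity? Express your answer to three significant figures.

1.84 J

The work to assemble the configuration equals its total potential energy, U = Σ kqᵢqⱼ/rᵢⱼ over all pairs.
The four side pairs have separation 0.241 m and the two diagonal pairs 0.341 m.
Summing all 6 pair terms gives U = 1.84 J.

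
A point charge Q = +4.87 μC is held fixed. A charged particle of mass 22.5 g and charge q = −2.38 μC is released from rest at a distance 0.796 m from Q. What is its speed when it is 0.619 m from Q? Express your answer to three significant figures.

1.82 m/s

Only the electrostatic force acts, so mechanical energy is conserved: ½mv² = U₁ − U₂ = kQq(1/r₁ − 1/r₂).
U₁ − U₂ = (8.99×10⁹ N·m²/C²)(4.87×10⁻⁶ C)(-2.38×10⁻⁶ C)(1/0.796 − 1/0.619) = 0.0374 J.
v = √(2·0.0374/0.0225) = 1.82 m/s.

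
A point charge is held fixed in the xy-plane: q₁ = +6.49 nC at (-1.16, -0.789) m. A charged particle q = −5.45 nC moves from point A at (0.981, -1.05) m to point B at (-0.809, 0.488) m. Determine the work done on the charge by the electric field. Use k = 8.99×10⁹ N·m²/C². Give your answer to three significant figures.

The work done by the electric force is W_field = −ΔU = −q(V_B − V_A) = q(V_A − V_B).
At A: distance to the source charge is 2.16 m; V_A = kq₁/r = 27.1 V.
At B: distance to the source charge is 1.32 m; V_B = kq₁/r = 44.1 V.
ΔV = V_B − V_A = 17.0 V.
W_field = −qΔV = −(-5.45×10⁻⁹ C)(17.0 V) = 9.27×10⁻⁸ J.

9.27×10⁻⁸ J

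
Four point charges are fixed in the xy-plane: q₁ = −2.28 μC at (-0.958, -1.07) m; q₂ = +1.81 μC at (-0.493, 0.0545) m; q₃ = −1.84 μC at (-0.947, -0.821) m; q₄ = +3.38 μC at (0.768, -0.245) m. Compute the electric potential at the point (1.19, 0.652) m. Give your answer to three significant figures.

The total potential is the scalar sum of each charge's contribution, V = Σ kqᵢ/rᵢ.
Distances from the field point to each charge: r₁ = 2.75 m, r₂ = 1.79 m, r₃ = 2.60 m, r₄ = 0.991 m.
V = k[(-2.28×10⁻⁶)/(2.75) + (1.81×10⁻⁶)/(1.79) + (-1.84×10⁻⁶)/(2.60) + (3.38×10⁻⁶)/(0.991)] = 2.59×10⁴ V.

2.59×10⁴ V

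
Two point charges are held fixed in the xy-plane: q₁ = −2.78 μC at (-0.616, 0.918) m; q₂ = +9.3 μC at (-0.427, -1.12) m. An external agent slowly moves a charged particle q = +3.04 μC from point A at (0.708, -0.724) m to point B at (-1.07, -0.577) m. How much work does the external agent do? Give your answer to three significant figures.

For quasistatic motion the external work equals the change in potential energy: W_ext = qΔV = q(V_B − V_A).
At A: distances to the source charges are 2.11 m, 1.20 m; V_A = Σ kqᵢ/rᵢ = 5.77×10⁴ V.
At B: distances to the source charges are 1.56 m, 0.842 m; V_B = Σ kqᵢ/rᵢ = 8.33×10⁴ V.
ΔV = V_B − V_A = 2.56×10⁴ V.
W_ext = qΔV = (3.04×10⁻⁶ C)(2.56×10⁴ V) = 0.0780 J.

0.0780 J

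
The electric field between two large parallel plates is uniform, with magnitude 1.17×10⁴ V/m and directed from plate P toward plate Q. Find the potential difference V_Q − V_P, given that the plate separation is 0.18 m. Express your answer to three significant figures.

-2110 V

In a uniform field, potential decreases in the direction of E: ΔV = −E·d for a displacement d parallel to E.
Going from P to Q is a displacement of 0.18 m along the field, so V_Q − V_P = −Ed = -2110 V.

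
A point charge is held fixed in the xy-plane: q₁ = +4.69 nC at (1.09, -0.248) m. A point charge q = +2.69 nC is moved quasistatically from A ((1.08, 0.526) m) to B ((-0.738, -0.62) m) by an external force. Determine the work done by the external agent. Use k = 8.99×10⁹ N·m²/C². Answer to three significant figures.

-8.57×10⁻⁸ J

For quasistatic motion the external work equals the change in potential energy: W_ext = qΔV = q(V_B − V_A).
At A: distance to the source charge is 0.774 m; V_A = kq₁/r = 54.5 V.
At B: distance to the source charge is 1.87 m; V_B = kq₁/r = 22.6 V.
ΔV = V_B − V_A = -31.9 V.
W_ext = qΔV = (2.69×10⁻⁹ C)(-31.9 V) = -8.57×10⁻⁸ J.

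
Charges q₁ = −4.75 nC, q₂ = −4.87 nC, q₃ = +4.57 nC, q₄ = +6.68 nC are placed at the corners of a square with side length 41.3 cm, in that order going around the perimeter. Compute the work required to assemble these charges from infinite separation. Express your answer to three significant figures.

The work to assemble the configuration equals its total potential energy, U = Σ kqᵢqⱼ/rᵢⱼ over all pairs.
The four side pairs have separation 0.413 m and the two diagonal pairs 0.584 m.
Summing all 6 pair terms gives U = -8.42×10⁻⁷ J.

-8.42×10⁻⁷ J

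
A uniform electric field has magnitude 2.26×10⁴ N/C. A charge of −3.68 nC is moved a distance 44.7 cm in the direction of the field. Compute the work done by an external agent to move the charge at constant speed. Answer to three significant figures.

The potential change for a displacement 44.7 cm in the direction of the field is ΔV = −Ed = -1.01×10⁴ V.
W_ext = qΔV = 3.72×10⁻⁵ J.

3.72×10⁻⁵ J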